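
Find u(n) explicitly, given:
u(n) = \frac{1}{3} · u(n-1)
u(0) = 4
Pure geometric recurrence with ratio \frac{1}{3}.
By induction u(n) = u(0) · (\frac{1}{3})^n = 4 \cdot 3^{- n}.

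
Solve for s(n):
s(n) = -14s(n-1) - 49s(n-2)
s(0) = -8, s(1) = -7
Characteristic equation: x² + 14x + 49 = 0, which is (x - (-7))².
Repeated root r = -7.
General solution: s(n) = (A + Bn)·(-7)^n.
From s(0) = -8: A = -8.
From s(1) = -7: (A + B)·(-7) = -7 ⇒ B = 9.
So s(n) = \left(9 n - 8\right) \cdot (-7)^n.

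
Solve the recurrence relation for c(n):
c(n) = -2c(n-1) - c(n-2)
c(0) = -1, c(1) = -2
Characteristic equation: x² + 2x + 1 = 0, which is (x - (-1))².
Repeated root r = -1.
General solution: c(n) = (A + Bn)·(-1)^n.
From c(0) = -1: A = -1.
From c(1) = -2: (A + B)·(-1) = -2 ⇒ B = 3.
So c(n) = \left(3 n - 1\right) \cdot (-1)^n.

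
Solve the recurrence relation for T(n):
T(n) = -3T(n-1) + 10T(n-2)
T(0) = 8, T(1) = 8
Characteristic equation: x² + 3x - 10 = 0, which factors as (x - (-5))(x - (2)) = 0.
Roots r₁ = -5, r₂ = 2 (distinct).
General solution: T(n) = A·(-5)^n + B·(2)^n.
From T(0) = 8: A + B = 8.
From T(1) = 8: -5A + 2B = 8.
Solving: A = \frac{8}{7}, B = \frac{48}{7}.
So T(n) = \frac{8 \left(-5\right)^{n}}{7} + \frac{48 \cdot 2^{n}}{7}.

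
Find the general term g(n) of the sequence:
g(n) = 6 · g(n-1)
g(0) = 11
Pure geometric recurrence with ratio 6.
By induction g(n) = g(0) · (6)^n = 11 \cdot 6^{n}.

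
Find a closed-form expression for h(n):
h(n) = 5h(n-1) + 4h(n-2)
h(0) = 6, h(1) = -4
Characteristic equation: x² - 5x - 4 = 0.
Discriminant Δ = (5)² + 4·(4) = 41.
Roots r₁,₂ = (5 ± √41)/2, so r₁ = \frac{5}{2} + \frac{\sqrt{41}}{2}, r₂ = \frac{5}{2} - \frac{\sqrt{41}}{2}.
General solution: h(n) = A·r₁^n + B·r₂^n.
From the initial conditions, A + B = 6 and r₁A + r₂B = -4.
Since r₁ - r₂ = √41: A = (-4 - (6)r₂)/√41 = 3 - \frac{19 \sqrt{41}}{41}, and B = 6 - A = \frac{19 \sqrt{41}}{41} + 3.
So h(n) = \left(3 - \frac{19 \sqrt{41}}{41}\right)\left(\frac{5}{2} + \frac{\sqrt{41}}{2}\right)^n + \left(\frac{19 \sqrt{41}}{41} + 3\right)\left(\frac{5}{2} - \frac{\sqrt{41}}{2}\right)^n.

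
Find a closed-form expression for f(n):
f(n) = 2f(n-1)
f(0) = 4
This is a homogeneous first-order recurrence with ratio 2.
By induction f(n) = f(0) · (2)^n = 4 \cdot 2^{n}.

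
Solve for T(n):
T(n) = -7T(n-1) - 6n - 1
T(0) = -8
First-order linear with linear forcing.
Homogeneous solution: T_h(n) = A·(-7)^n.
Try particular T_p(n) = pn + q. Substituting:
  pn + q = -7(p(n-1) + q) - 6n - 1.
Matching the n-coefficient: p = -7p - 6 ⇒ p = - \frac{3}{4}.
Matching constants: q = 7p - 7q - 1 ⇒ q = - \frac{25}{32}.
General: T(n) = A·(-7)^n - \frac{3 n}{4} - \frac{25}{32}.
Apply T(0) = -8: A - \frac{25}{32} = -8 ⇒ A = - \frac{231}{32}.
So T(n) = - \frac{231 \left(-7\right)^{n}}{32} - \frac{3 n}{4} - \frac{25}{32}.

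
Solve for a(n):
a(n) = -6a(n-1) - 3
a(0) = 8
First-order linear non-homogeneous.
Homogeneous solution: a_h(n) = A·(-6)^n.
Try constant particular solution a_p = K: K = -6K - 3 ⇒ K = - \frac{3}{7}.
General: a(n) = A·(-6)^n - \frac{3}{7}.
Apply a(0) = 8: A - \frac{3}{7} = 8 ⇒ A = \frac{59}{7}.
So a(n) = \frac{59 \left(-6\right)^{n}}{7} - \frac{3}{7}.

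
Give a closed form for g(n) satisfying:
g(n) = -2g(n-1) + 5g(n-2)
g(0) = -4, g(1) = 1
Characteristic equation: x² + 2x - 5 = 0.
Discriminant Δ = (-2)² + 4·(5) = 24.
Roots r₁,₂ = (-2 ± √24)/2, so r₁ = -1 + \sqrt{6}, r₂ = - \sqrt{6} - 1.
General solution: g(n) = A·r₁^n + B·r₂^n.
From the initial conditions, A + B = -4 and r₁A + r₂B = 1.
Since r₁ - r₂ = √24: A = (1 - (-4)r₂)/√24 = -2 - \frac{\sqrt{6}}{4}, and B = -4 - A = -2 + \frac{\sqrt{6}}{4}.
So g(n) = \left(-2 - \frac{\sqrt{6}}{4}\right)\left(-1 + \sqrt{6}\right)^n + \left(-2 + \frac{\sqrt{6}}{4}\right)\left(- \sqrt{6} - 1\right)^n.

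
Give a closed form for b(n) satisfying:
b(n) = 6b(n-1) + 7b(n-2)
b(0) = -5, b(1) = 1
Characteristic equation: x² - 6x - 7 = 0, which factors as (x - (7))(x - (-1)) = 0.
Roots r₁ = 7, r₂ = -1 (distinct).
General solution: b(n) = A·(7)^n + B·(-1)^n.
From b(0) = -5: A + B = -5.
From b(1) = 1: 7A - B = 1.
Solving: A = - \frac{1}{2}, B = - \frac{9}{2}.
So b(n) = - \frac{9 \left(-1\right)^{n}}{2} - \frac{7^{n}}{2}.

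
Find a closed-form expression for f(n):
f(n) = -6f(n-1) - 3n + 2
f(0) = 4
First-order linear with linear forcing.
Homogeneous solution: f_h(n) = A·(-6)^n.
Try particular f_p(n) = pn + q. Substituting:
  pn + q = -6(p(n-1) + q) - 3n + 2.
Matching the n-coefficient: p = -6p - 3 ⇒ p = - \frac{3}{7}.
Matching constants: q = 6p - 6q + 2 ⇒ q = - \frac{4}{49}.
General: f(n) = A·(-6)^n - \frac{3 n}{7} - \frac{4}{49}.
Apply f(0) = 4: A - \frac{4}{49} = 4 ⇒ A = \frac{200}{49}.
So f(n) = \frac{200 \left(-6\right)^{n}}{49} - \frac{3 n}{7} - \frac{4}{49}.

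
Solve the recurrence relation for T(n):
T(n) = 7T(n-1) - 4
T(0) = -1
First-order linear non-homogeneous.
Homogeneous solution: T_h(n) = A·(7)^n.
Try constant particular solution T_p = K: K = 7K - 4 ⇒ K = \frac{2}{3}.
General: T(n) = A·(7)^n + \frac{2}{3}.
Apply T(0) = -1: A + \frac{2}{3} = -1 ⇒ A = - \frac{5}{3}.
So T(n) = \frac{2}{3} - \frac{5 \cdot 7^{n}}{3}.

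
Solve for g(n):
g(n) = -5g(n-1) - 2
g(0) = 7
First-order linear non-homogeneous.
Homogeneous solution: g_h(n) = A·(-5)^n.
Try constant particular solution g_p = K: K = -5K - 2 ⇒ K = - \frac{1}{3}.
General: g(n) = A·(-5)^n - \frac{1}{3}.
Apply g(0) = 7: A - \frac{1}{3} = 7 ⇒ A = \frac{22}{3}.
So g(n) = \frac{22 \left(-5\right)^{n}}{3} - \frac{1}{3}.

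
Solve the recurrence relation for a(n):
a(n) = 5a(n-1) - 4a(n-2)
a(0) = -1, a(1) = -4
Characteristic equation: x² - 5x + 4 = 0, which factors as (x - (4))(x - (1)) = 0.
Roots r₁ = 4, r₂ = 1 (distinct).
General solution: a(n) = A·(4)^n + B·(1)^n.
From a(0) = -1: A + B = -1.
From a(1) = -4: 4A + B = -4.
Solving: A = -1, B = 0.
So a(n) = - 4^{n}.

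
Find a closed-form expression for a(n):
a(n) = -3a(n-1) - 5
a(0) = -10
First-order linear non-homogeneous.
Homogeneous solution: a_h(n) = A·(-3)^n.
Try constant particular solution a_p = K: K = -3K - 5 ⇒ K = - \frac{5}{4}.
General: a(n) = A·(-3)^n - \frac{5}{4}.
Apply a(0) = -10: A - \frac{5}{4} = -10 ⇒ A = - \frac{35}{4}.
So a(n) = - \frac{35 \left(-3\right)^{n}}{4} - \frac{5}{4}.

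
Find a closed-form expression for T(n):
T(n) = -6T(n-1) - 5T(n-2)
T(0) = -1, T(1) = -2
Characteristic equation: x² + 6x + 5 = 0, which factors as (x - (-5))(x - (-1)) = 0.
Roots r₁ = -5, r₂ = -1 (distinct).
General solution: T(n) = A·(-5)^n + B·(-1)^n.
From T(0) = -1: A + B = -1.
From T(1) = -2: -5A - B = -2.
Solving: A = \frac{3}{4}, B = - \frac{7}{4}.
So T(n) = - \frac{7 \left(-1\right)^{n}}{4} + \frac{3 \left(-5\right)^{n}}{4}.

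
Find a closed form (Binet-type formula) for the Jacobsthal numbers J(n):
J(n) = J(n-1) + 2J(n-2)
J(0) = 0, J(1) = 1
This is the Jacobsthal sequence.
Characteristic equation: x² - x - 2 = 0; roots r₁ = 2, r₂ = -1.
General: J(n) = A·r₁^n + B·r₂^n. Solving with J(0)=0, J(1)=1 gives A = \frac{1}{3}, B = - \frac{1}{3}.
So J(n) = - \frac{\left(-1\right)^{n}}{3} + \frac{2^{n}}{3}.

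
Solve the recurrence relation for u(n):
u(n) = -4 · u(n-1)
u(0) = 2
Pure geometric recurrence with ratio -4.
By induction u(n) = u(0) · (-4)^n = 2 \left(-4\right)^{n}.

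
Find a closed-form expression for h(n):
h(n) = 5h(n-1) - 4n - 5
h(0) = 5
First-order linear with linear forcing.
Homogeneous solution: h_h(n) = A·(5)^n.
Try particular h_p(n) = pn + q. Substituting:
  pn + q = 5(p(n-1) + q) - 4n - 5.
Matching the n-coefficient: p = 5p - 4 ⇒ p = 1.
Matching constants: q = -5p + 5q - 5 ⇒ q = \frac{5}{2}.
General: h(n) = A·(5)^n + n + \frac{5}{2}.
Apply h(0) = 5: A + \frac{5}{2} = 5 ⇒ A = \frac{5}{2}.
So h(n) = \frac{5 \cdot 5^{n}}{2} + n + \frac{5}{2}.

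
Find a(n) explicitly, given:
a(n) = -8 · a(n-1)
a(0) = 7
Pure geometric recurrence with ratio -8.
By induction a(n) = a(0) · (-8)^n = 7 \left(-8\right)^{n}.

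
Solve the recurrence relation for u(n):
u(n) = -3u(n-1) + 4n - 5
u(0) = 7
First-order linear with linear forcing.
Homogeneous solution: u_h(n) = A·(-3)^n.
Try particular u_p(n) = pn + q. Substituting:
  pn + q = -3(p(n-1) + q) + 4n - 5.
Matching the n-coefficient: p = -3p + 4 ⇒ p = 1.
Matching constants: q = 3p - 3q - 5 ⇒ q = - \frac{1}{2}.
General: u(n) = A·(-3)^n + n - \frac{1}{2}.
Apply u(0) = 7: A - \frac{1}{2} = 7 ⇒ A = \frac{15}{2}.
So u(n) = \frac{15 \left(-3\right)^{n}}{2} + n - \frac{1}{2}.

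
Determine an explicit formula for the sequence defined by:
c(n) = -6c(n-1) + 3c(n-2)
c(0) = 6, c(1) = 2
Characteristic equation: x² + 6x - 3 = 0.
Discriminant Δ = (-6)² + 4·(3) = 48.
Roots r₁,₂ = (-6 ± √48)/2, so r₁ = -3 + 2 \sqrt{3}, r₂ = - 2 \sqrt{3} - 3.
General solution: c(n) = A·r₁^n + B·r₂^n.
From the initial conditions, A + B = 6 and r₁A + r₂B = 2.
Since r₁ - r₂ = √48: A = (2 - (6)r₂)/√48 = \frac{5 \sqrt{3}}{3} + 3, and B = 6 - A = 3 - \frac{5 \sqrt{3}}{3}.
So c(n) = \left(\frac{5 \sqrt{3}}{3} + 3\right)\left(-3 + 2 \sqrt{3}\right)^n + \left(3 - \frac{5 \sqrt{3}}{3}\right)\left(- 2 \sqrt{3} - 3\right)^n.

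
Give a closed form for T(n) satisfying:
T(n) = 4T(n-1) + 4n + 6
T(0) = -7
First-order linear with linear forcing.
Homogeneous solution: T_h(n) = A·(4)^n.
Try particular T_p(n) = pn + q. Substituting:
  pn + q = 4(p(n-1) + q) + 4n + 6.
Matching the n-coefficient: p = 4p + 4 ⇒ p = - \frac{4}{3}.
Matching constants: q = -4p + 4q + 6 ⇒ q = - \frac{34}{9}.
General: T(n) = A·(4)^n - \frac{4 n}{3} - \frac{34}{9}.
Apply T(0) = -7: A - \frac{34}{9} = -7 ⇒ A = - \frac{29}{9}.
So T(n) = - \frac{29 \cdot 4^{n}}{9} - \frac{4 n}{3} - \frac{34}{9}.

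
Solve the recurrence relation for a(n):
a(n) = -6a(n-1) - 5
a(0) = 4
First-order linear non-homogeneous.
Homogeneous solution: a_h(n) = A·(-6)^n.
Try constant particular solution a_p = K: K = -6K - 5 ⇒ K = - \frac{5}{7}.
General: a(n) = A·(-6)^n - \frac{5}{7}.
Apply a(0) = 4: A - \frac{5}{7} = 4 ⇒ A = \frac{33}{7}.
So a(n) = \frac{33 \left(-6\right)^{n}}{7} - \frac{5}{7}.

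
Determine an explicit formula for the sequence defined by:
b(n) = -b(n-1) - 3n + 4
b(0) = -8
First-order linear with linear forcing.
Homogeneous solution: b_h(n) = A·(-1)^n.
Try particular b_p(n) = pn + q. Substituting:
  pn + q = -(p(n-1) + q) - 3n + 4.
Matching the n-coefficient: p = -p - 3 ⇒ p = - \frac{3}{2}.
Matching constants: q = p - q + 4 ⇒ q = \frac{5}{4}.
General: b(n) = A·(-1)^n - \frac{3 n}{2} + \frac{5}{4}.
Apply b(0) = -8: A + \frac{5}{4} = -8 ⇒ A = - \frac{37}{4}.
So b(n) = - \frac{37 \left(-1\right)^{n}}{4} - \frac{3 n}{2} + \frac{5}{4}.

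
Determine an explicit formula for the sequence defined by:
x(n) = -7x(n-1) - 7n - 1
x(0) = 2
First-order linear with linear forcing.
Homogeneous solution: x_h(n) = A·(-7)^n.
Try particular x_p(n) = pn + q. Substituting:
  pn + q = -7(p(n-1) + q) - 7n - 1.
Matching the n-coefficient: p = -7p - 7 ⇒ p = - \frac{7}{8}.
Matching constants: q = 7p - 7q - 1 ⇒ q = - \frac{57}{64}.
General: x(n) = A·(-7)^n - \frac{7 n}{8} - \frac{57}{64}.
Apply x(0) = 2: A - \frac{57}{64} = 2 ⇒ A = \frac{185}{64}.
So x(n) = \frac{185 \left(-7\right)^{n}}{64} - \frac{7 n}{8} - \frac{57}{64}.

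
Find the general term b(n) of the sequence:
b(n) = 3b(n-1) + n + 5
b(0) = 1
First-order linear with linear forcing.
Homogeneous solution: b_h(n) = A·(3)^n.
Try particular b_p(n) = pn + q. Substituting:
  pn + q = 3(p(n-1) + q) + n + 5.
Matching the n-coefficient: p = 3p + 1 ⇒ p = - \frac{1}{2}.
Matching constants: q = -3p + 3q + 5 ⇒ q = - \frac{13}{4}.
General: b(n) = A·(3)^n - \frac{n}{2} - \frac{13}{4}.
Apply b(0) = 1: A - \frac{13}{4} = 1 ⇒ A = \frac{17}{4}.
So b(n) = \frac{17 \cdot 3^{n}}{4} - \frac{n}{2} - \frac{13}{4}.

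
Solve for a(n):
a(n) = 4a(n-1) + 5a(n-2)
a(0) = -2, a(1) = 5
Characteristic equation: x² - 4x - 5 = 0, which factors as (x - (5))(x - (-1)) = 0.
Roots r₁ = 5, r₂ = -1 (distinct).
General solution: a(n) = A·(5)^n + B·(-1)^n.
From a(0) = -2: A + B = -2.
From a(1) = 5: 5A - B = 5.
Solving: A = \frac{1}{2}, B = - \frac{5}{2}.
So a(n) = - \frac{5 \left(-1\right)^{n}}{2} + \frac{5^{n}}{2}.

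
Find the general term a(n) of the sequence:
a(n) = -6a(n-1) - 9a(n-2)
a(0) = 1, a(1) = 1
Characteristic equation: x² + 6x + 9 = 0, which is (x - (-3))².
Repeated root r = -3.
General solution: a(n) = (A + Bn)·(-3)^n.
From a(0) = 1: A = 1.
From a(1) = 1: (A + B)·(-3) = 1 ⇒ B = - \frac{4}{3}.
So a(n) = \left(1 - \frac{4 n}{3}\right) \cdot (-3)^n.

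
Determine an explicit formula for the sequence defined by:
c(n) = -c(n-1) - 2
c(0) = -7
First-order linear non-homogeneous.
Homogeneous solution: c_h(n) = A·(-1)^n.
Try constant particular solution c_p = K: K = -K - 2 ⇒ K = -1.
General: c(n) = A·(-1)^n - 1.
Apply c(0) = -7: A - 1 = -7 ⇒ A = -6.
So c(n) = - 6 \left(-1\right)^{n} - 1.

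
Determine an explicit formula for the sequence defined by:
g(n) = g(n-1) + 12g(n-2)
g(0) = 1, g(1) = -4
Characteristic equation: x² - x - 12 = 0, which factors as (x - (-3))(x - (4)) = 0.
Roots r₁ = -3, r₂ = 4 (distinct).
General solution: g(n) = A·(-3)^n + B·(4)^n.
From g(0) = 1: A + B = 1.
From g(1) = -4: -3A + 4B = -4.
Solving: A = \frac{8}{7}, B = - \frac{1}{7}.
So g(n) = \frac{8 \left(-3\right)^{n}}{7} - \frac{4^{n}}{7}.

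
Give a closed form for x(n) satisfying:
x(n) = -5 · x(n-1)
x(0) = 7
Pure geometric recurrence with ratio -5.
By induction x(n) = x(0) · (-5)^n = 7 \left(-5\right)^{n}.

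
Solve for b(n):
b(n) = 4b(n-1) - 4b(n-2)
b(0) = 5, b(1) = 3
Characteristic equation: x² - 4x + 4 = 0, which is (x - (2))².
Repeated root r = 2.
General solution: b(n) = (A + Bn)·(2)^n.
From b(0) = 5: A = 5.
From b(1) = 3: (A + B)·(2) = 3 ⇒ B = - \frac{7}{2}.
So b(n) = \left(5 - \frac{7 n}{2}\right) \cdot (2)^n.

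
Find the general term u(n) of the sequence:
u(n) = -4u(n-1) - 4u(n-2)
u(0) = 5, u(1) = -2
Characteristic equation: x² + 4x + 4 = 0, which is (x - (-2))².
Repeated root r = -2.
General solution: u(n) = (A + Bn)·(-2)^n.
From u(0) = 5: A = 5.
From u(1) = -2: (A + B)·(-2) = -2 ⇒ B = -4.
So u(n) = \left(5 - 4 n\right) \cdot (-2)^n.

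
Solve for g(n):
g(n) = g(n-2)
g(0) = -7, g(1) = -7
Characteristic equation: x² - 1 = 0, which factors as (x - (-1))(x - (1)) = 0.
Roots r₁ = -1, r₂ = 1 (distinct).
General solution: g(n) = A·(-1)^n + B·(1)^n.
From g(0) = -7: A + B = -7.
From g(1) = -7: -A + B = -7.
Solving: A = 0, B = -7.
So g(n) = -7.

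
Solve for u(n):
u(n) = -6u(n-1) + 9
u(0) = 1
First-order linear non-homogeneous.
Homogeneous solution: u_h(n) = A·(-6)^n.
Try constant particular solution u_p = K: K = -6K + 9 ⇒ K = \frac{9}{7}.
General: u(n) = A·(-6)^n + \frac{9}{7}.
Apply u(0) = 1: A + \frac{9}{7} = 1 ⇒ A = - \frac{2}{7}.
So u(n) = \frac{9}{7} - \frac{2 \left(-6\right)^{n}}{7}.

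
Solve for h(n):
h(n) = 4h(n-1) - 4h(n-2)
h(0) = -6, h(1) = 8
Characteristic equation: x² - 4x + 4 = 0, which is (x - (2))².
Repeated root r = 2.
General solution: h(n) = (A + Bn)·(2)^n.
From h(0) = -6: A = -6.
From h(1) = 8: (A + B)·(2) = 8 ⇒ B = 10.
So h(n) = \left(10 n - 6\right) \cdot (2)^n.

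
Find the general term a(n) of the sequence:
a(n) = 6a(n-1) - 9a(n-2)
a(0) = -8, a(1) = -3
Characteristic equation: x² - 6x + 9 = 0, which is (x - (3))².
Repeated root r = 3.
General solution: a(n) = (A + Bn)·(3)^n.
From a(0) = -8: A = -8.
From a(1) = -3: (A + B)·(3) = -3 ⇒ B = 7.
So a(n) = \left(7 n - 8\right) \cdot (3)^n.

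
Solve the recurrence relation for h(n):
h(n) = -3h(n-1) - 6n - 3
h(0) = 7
First-order linear with linear forcing.
Homogeneous solution: h_h(n) = A·(-3)^n.
Try particular h_p(n) = pn + q. Substituting:
  pn + q = -3(p(n-1) + q) - 6n - 3.
Matching the n-coefficient: p = -3p - 6 ⇒ p = - \frac{3}{2}.
Matching constants: q = 3p - 3q - 3 ⇒ q = - \frac{15}{8}.
General: h(n) = A·(-3)^n - \frac{3 n}{2} - \frac{15}{8}.
Apply h(0) = 7: A - \frac{15}{8} = 7 ⇒ A = \frac{71}{8}.
So h(n) = \frac{71 \left(-3\right)^{n}}{8} - \frac{3 n}{2} - \frac{15}{8}.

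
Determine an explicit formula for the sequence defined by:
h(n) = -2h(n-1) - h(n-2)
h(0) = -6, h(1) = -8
Characteristic equation: x² + 2x + 1 = 0, which is (x - (-1))².
Repeated root r = -1.
General solution: h(n) = (A + Bn)·(-1)^n.
From h(0) = -6: A = -6.
From h(1) = -8: (A + B)·(-1) = -8 ⇒ B = 14.
So h(n) = \left(14 n - 6\right) \cdot (-1)^n.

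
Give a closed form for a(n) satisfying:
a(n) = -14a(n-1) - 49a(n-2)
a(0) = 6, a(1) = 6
Characteristic equation: x² + 14x + 49 = 0, which is (x - (-7))².
Repeated root r = -7.
General solution: a(n) = (A + Bn)·(-7)^n.
From a(0) = 6: A = 6.
From a(1) = 6: (A + B)·(-7) = 6 ⇒ B = - \frac{48}{7}.
So a(n) = \left(6 - \frac{48 n}{7}\right) \cdot (-7)^n.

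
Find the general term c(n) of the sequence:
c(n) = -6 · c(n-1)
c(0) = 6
Pure geometric recurrence with ratio -6.
By induction c(n) = c(0) · (-6)^n = 6 \left(-6\right)^{n}.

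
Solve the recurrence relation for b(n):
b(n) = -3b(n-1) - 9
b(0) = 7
First-order linear non-homogeneous.
Homogeneous solution: b_h(n) = A·(-3)^n.
Try constant particular solution b_p = K: K = -3K - 9 ⇒ K = - \frac{9}{4}.
General: b(n) = A·(-3)^n - \frac{9}{4}.
Apply b(0) = 7: A - \frac{9}{4} = 7 ⇒ A = \frac{37}{4}.
So b(n) = \frac{37 \left(-3\right)^{n}}{4} - \frac{9}{4}.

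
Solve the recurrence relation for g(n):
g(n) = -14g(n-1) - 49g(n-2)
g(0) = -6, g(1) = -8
Characteristic equation: x² + 14x + 49 = 0, which is (x - (-7))².
Repeated root r = -7.
General solution: g(n) = (A + Bn)·(-7)^n.
From g(0) = -6: A = -6.
From g(1) = -8: (A + B)·(-7) = -8 ⇒ B = \frac{50}{7}.
So g(n) = \left(\frac{50 n}{7} - 6\right) \cdot (-7)^n.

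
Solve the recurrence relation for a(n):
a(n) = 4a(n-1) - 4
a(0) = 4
First-order linear non-homogeneous.
Homogeneous solution: a_h(n) = A·(4)^n.
Try constant particular solution a_p = K: K = 4K - 4 ⇒ K = \frac{4}{3}.
General: a(n) = A·(4)^n + \frac{4}{3}.
Apply a(0) = 4: A + \frac{4}{3} = 4 ⇒ A = \frac{8}{3}.
So a(n) = \frac{8 \cdot 4^{n}}{3} + \frac{4}{3}.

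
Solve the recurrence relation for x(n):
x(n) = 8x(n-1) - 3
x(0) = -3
First-order linear non-homogeneous.
Homogeneous solution: x_h(n) = A·(8)^n.
Try constant particular solution x_p = K: K = 8K - 3 ⇒ K = \frac{3}{7}.
General: x(n) = A·(8)^n + \frac{3}{7}.
Apply x(0) = -3: A + \frac{3}{7} = -3 ⇒ A = - \frac{24}{7}.
So x(n) = \frac{3}{7} - \frac{24 \cdot 8^{n}}{7}.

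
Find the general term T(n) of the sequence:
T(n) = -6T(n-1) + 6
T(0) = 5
First-order linear non-homogeneous.
Homogeneous solution: T_h(n) = A·(-6)^n.
Try constant particular solution T_p = K: K = -6K + 6 ⇒ K = \frac{6}{7}.
General: T(n) = A·(-6)^n + \frac{6}{7}.
Apply T(0) = 5: A + \frac{6}{7} = 5 ⇒ A = \frac{29}{7}.
So T(n) = \frac{29 \left(-6\right)^{n}}{7} + \frac{6}{7}.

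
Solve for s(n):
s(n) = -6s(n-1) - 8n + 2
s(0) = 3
First-order linear with linear forcing.
Homogeneous solution: s_h(n) = A·(-6)^n.
Try particular s_p(n) = pn + q. Substituting:
  pn + q = -6(p(n-1) + q) - 8n + 2.
Matching the n-coefficient: p = -6p - 8 ⇒ p = - \frac{8}{7}.
Matching constants: q = 6p - 6q + 2 ⇒ q = - \frac{34}{49}.
General: s(n) = A·(-6)^n - \frac{8 n}{7} - \frac{34}{49}.
Apply s(0) = 3: A - \frac{34}{49} = 3 ⇒ A = \frac{181}{49}.
So s(n) = \frac{181 \left(-6\right)^{n}}{49} - \frac{8 n}{7} - \frac{34}{49}.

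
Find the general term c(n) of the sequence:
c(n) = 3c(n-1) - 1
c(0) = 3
First-order linear non-homogeneous.
Homogeneous solution: c_h(n) = A·(3)^n.
Try constant particular solution c_p = K: K = 3K - 1 ⇒ K = \frac{1}{2}.
General: c(n) = A·(3)^n + \frac{1}{2}.
Apply c(0) = 3: A + \frac{1}{2} = 3 ⇒ A = \frac{5}{2}.
So c(n) = \frac{5 \cdot 3^{n}}{2} + \frac{1}{2}.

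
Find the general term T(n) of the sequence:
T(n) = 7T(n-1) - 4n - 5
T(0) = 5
First-order linear with linear forcing.
Homogeneous solution: T_h(n) = A·(7)^n.
Try particular T_p(n) = pn + q. Substituting:
  pn + q = 7(p(n-1) + q) - 4n - 5.
Matching the n-coefficient: p = 7p - 4 ⇒ p = \frac{2}{3}.
Matching constants: q = -7p + 7q - 5 ⇒ q = \frac{29}{18}.
General: T(n) = A·(7)^n + \frac{2 n}{3} + \frac{29}{18}.
Apply T(0) = 5: A + \frac{29}{18} = 5 ⇒ A = \frac{61}{18}.
So T(n) = \frac{61 \cdot 7^{n}}{18} + \frac{2 n}{3} + \frac{29}{18}.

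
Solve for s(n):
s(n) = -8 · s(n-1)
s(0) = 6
Pure geometric recurrence with ratio -8.
By induction s(n) = s(0) · (-8)^n = 6 \left(-8\right)^{n}.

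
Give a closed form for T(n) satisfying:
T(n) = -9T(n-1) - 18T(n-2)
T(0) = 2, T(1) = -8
Characteristic equation: x² + 9x + 18 = 0, which factors as (x - (-6))(x - (-3)) = 0.
Roots r₁ = -6, r₂ = -3 (distinct).
General solution: T(n) = A·(-6)^n + B·(-3)^n.
From T(0) = 2: A + B = 2.
From T(1) = -8: -6A - 3B = -8.
Solving: A = \frac{2}{3}, B = \frac{4}{3}.
So T(n) = \frac{4 \left(-3\right)^{n}}{3} + \frac{2 \left(-6\right)^{n}}{3}.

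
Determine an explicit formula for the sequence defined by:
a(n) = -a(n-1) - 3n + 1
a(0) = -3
First-order linear with linear forcing.
Homogeneous solution: a_h(n) = A·(-1)^n.
Try particular a_p(n) = pn + q. Substituting:
  pn + q = -(p(n-1) + q) - 3n + 1.
Matching the n-coefficient: p = -p - 3 ⇒ p = - \frac{3}{2}.
Matching constants: q = p - q + 1 ⇒ q = - \frac{1}{4}.
General: a(n) = A·(-1)^n - \frac{3 n}{2} - \frac{1}{4}.
Apply a(0) = -3: A - \frac{1}{4} = -3 ⇒ A = - \frac{11}{4}.
So a(n) = - \frac{11 \left(-1\right)^{n}}{4} - \frac{3 n}{2} - \frac{1}{4}.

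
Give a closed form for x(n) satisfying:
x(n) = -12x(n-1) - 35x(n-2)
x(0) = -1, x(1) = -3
Characteristic equation: x² + 12x + 35 = 0, which factors as (x - (-7))(x - (-5)) = 0.
Roots r₁ = -7, r₂ = -5 (distinct).
General solution: x(n) = A·(-7)^n + B·(-5)^n.
From x(0) = -1: A + B = -1.
From x(1) = -3: -7A - 5B = -3.
Solving: A = 4, B = -5.
So x(n) = - 5 \left(-5\right)^{n} + 4 \left(-7\right)^{n}.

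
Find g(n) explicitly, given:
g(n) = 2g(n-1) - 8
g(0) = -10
First-order linear non-homogeneous.
Homogeneous solution: g_h(n) = A·(2)^n.
Try constant particular solution g_p = K: K = 2K - 8 ⇒ K = 8.
General: g(n) = A·(2)^n + 8.
Apply g(0) = -10: A + 8 = -10 ⇒ A = -18.
So g(n) = 8 - 18 \cdot 2^{n}.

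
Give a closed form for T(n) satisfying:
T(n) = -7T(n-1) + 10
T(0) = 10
First-order linear non-homogeneous.
Homogeneous solution: T_h(n) = A·(-7)^n.
Try constant particular solution T_p = K: K = -7K + 10 ⇒ K = \frac{5}{4}.
General: T(n) = A·(-7)^n + \frac{5}{4}.
Apply T(0) = 10: A + \frac{5}{4} = 10 ⇒ A = \frac{35}{4}.
So T(n) = \frac{35 \left(-7\right)^{n}}{4} + \frac{5}{4}.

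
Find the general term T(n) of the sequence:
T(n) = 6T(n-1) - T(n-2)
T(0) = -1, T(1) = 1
Characteristic equation: x² - 6x + 1 = 0.
Discriminant Δ = (6)² + 4·(-1) = 32.
Roots r₁,₂ = (6 ± √32)/2, so r₁ = 2 \sqrt{2} + 3, r₂ = 3 - 2 \sqrt{2}.
General solution: T(n) = A·r₁^n + B·r₂^n.
From the initial conditions, A + B = -1 and r₁A + r₂B = 1.
Since r₁ - r₂ = √32: A = (1 - (-1)r₂)/√32 = - \frac{1}{2} + \frac{\sqrt{2}}{2}, and B = -1 - A = - \frac{\sqrt{2}}{2} - \frac{1}{2}.
So T(n) = \left(- \frac{1}{2} + \frac{\sqrt{2}}{2}\right)\left(2 \sqrt{2} + 3\right)^n + \left(- \frac{\sqrt{2}}{2} - \frac{1}{2}\right)\left(3 - 2 \sqrt{2}\right)^n.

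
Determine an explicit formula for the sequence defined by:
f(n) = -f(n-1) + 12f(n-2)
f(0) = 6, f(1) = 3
Characteristic equation: x² + x - 12 = 0, which factors as (x - (-4))(x - (3)) = 0.
Roots r₁ = -4, r₂ = 3 (distinct).
General solution: f(n) = A·(-4)^n + B·(3)^n.
From f(0) = 6: A + B = 6.
From f(1) = 3: -4A + 3B = 3.
Solving: A = \frac{15}{7}, B = \frac{27}{7}.
So f(n) = \frac{15 \left(-4\right)^{n}}{7} + \frac{27 \cdot 3^{n}}{7}.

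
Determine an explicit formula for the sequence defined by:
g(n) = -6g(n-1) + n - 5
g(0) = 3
First-order linear with linear forcing.
Homogeneous solution: g_h(n) = A·(-6)^n.
Try particular g_p(n) = pn + q. Substituting:
  pn + q = -6(p(n-1) + q) + n - 5.
Matching the n-coefficient: p = -6p + 1 ⇒ p = \frac{1}{7}.
Matching constants: q = 6p - 6q - 5 ⇒ q = - \frac{29}{49}.
General: g(n) = A·(-6)^n + \frac{n}{7} - \frac{29}{49}.
Apply g(0) = 3: A - \frac{29}{49} = 3 ⇒ A = \frac{176}{49}.
So g(n) = \frac{176 \left(-6\right)^{n}}{49} + \frac{n}{7} - \frac{29}{49}.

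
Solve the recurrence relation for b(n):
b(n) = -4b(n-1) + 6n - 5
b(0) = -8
First-order linear with linear forcing.
Homogeneous solution: b_h(n) = A·(-4)^n.
Try particular b_p(n) = pn + q. Substituting:
  pn + q = -4(p(n-1) + q) + 6n - 5.
Matching the n-coefficient: p = -4p + 6 ⇒ p = \frac{6}{5}.
Matching constants: q = 4p - 4q - 5 ⇒ q = - \frac{1}{25}.
General: b(n) = A·(-4)^n + \frac{6 n}{5} - \frac{1}{25}.
Apply b(0) = -8: A - \frac{1}{25} = -8 ⇒ A = - \frac{199}{25}.
So b(n) = - \frac{199 \left(-4\right)^{n}}{25} + \frac{6 n}{5} - \frac{1}{25}.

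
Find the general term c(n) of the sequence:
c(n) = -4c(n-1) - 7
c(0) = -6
First-order linear non-homogeneous.
Homogeneous solution: c_h(n) = A·(-4)^n.
Try constant particular solution c_p = K: K = -4K - 7 ⇒ K = - \frac{7}{5}.
General: c(n) = A·(-4)^n - \frac{7}{5}.
Apply c(0) = -6: A - \frac{7}{5} = -6 ⇒ A = - \frac{23}{5}.
So c(n) = - \frac{23 \left(-4\right)^{n}}{5} - \frac{7}{5}.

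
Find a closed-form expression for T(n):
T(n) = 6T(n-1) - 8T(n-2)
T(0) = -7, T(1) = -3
Characteristic equation: x² - 6x + 8 = 0, which factors as (x - (2))(x - (4)) = 0.
Roots r₁ = 2, r₂ = 4 (distinct).
General solution: T(n) = A·(2)^n + B·(4)^n.
From T(0) = -7: A + B = -7.
From T(1) = -3: 2A + 4B = -3.
Solving: A = - \frac{25}{2}, B = \frac{11}{2}.
So T(n) = - \frac{25 \cdot 2^{n}}{2} + \frac{11 \cdot 4^{n}}{2}.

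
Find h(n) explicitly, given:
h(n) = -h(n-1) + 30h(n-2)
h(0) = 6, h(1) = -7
Characteristic equation: x² + x - 30 = 0, which factors as (x - (-6))(x - (5)) = 0.
Roots r₁ = -6, r₂ = 5 (distinct).
General solution: h(n) = A·(-6)^n + B·(5)^n.
From h(0) = 6: A + B = 6.
From h(1) = -7: -6A + 5B = -7.
Solving: A = \frac{37}{11}, B = \frac{29}{11}.
So h(n) = \frac{37 \left(-6\right)^{n}}{11} + \frac{29 \cdot 5^{n}}{11}.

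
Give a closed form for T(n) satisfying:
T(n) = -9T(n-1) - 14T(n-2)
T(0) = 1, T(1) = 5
Characteristic equation: x² + 9x + 14 = 0, which factors as (x - (-2))(x - (-7)) = 0.
Roots r₁ = -2, r₂ = -7 (distinct).
General solution: T(n) = A·(-2)^n + B·(-7)^n.
From T(0) = 1: A + B = 1.
From T(1) = 5: -2A - 7B = 5.
Solving: A = \frac{12}{5}, B = - \frac{7}{5}.
So T(n) = \frac{12 \left(-2\right)^{n}}{5} - \frac{7 \left(-7\right)^{n}}{5}.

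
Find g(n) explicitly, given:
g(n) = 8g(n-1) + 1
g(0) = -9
First-order linear non-homogeneous.
Homogeneous solution: g_h(n) = A·(8)^n.
Try constant particular solution g_p = K: K = 8K + 1 ⇒ K = - \frac{1}{7}.
General: g(n) = A·(8)^n - \frac{1}{7}.
Apply g(0) = -9: A - \frac{1}{7} = -9 ⇒ A = - \frac{62}{7}.
So g(n) = - \frac{62 \cdot 8^{n}}{7} - \frac{1}{7}.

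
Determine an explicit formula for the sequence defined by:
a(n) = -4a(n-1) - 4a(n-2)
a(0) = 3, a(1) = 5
Characteristic equation: x² + 4x + 4 = 0, which is (x - (-2))².
Repeated root r = -2.
General solution: a(n) = (A + Bn)·(-2)^n.
From a(0) = 3: A = 3.
From a(1) = 5: (A + B)·(-2) = 5 ⇒ B = - \frac{11}{2}.
So a(n) = \left(3 - \frac{11 n}{2}\right) \cdot (-2)^n.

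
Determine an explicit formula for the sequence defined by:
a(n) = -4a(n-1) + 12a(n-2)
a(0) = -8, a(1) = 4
Characteristic equation: x² + 4x - 12 = 0, which factors as (x - (2))(x - (-6)) = 0.
Roots r₁ = 2, r₂ = -6 (distinct).
General solution: a(n) = A·(2)^n + B·(-6)^n.
From a(0) = -8: A + B = -8.
From a(1) = 4: 2A - 6B = 4.
Solving: A = - \frac{11}{2}, B = - \frac{5}{2}.
So a(n) = - \frac{5 \left(-6\right)^{n}}{2} - \frac{11 \cdot 2^{n}}{2}.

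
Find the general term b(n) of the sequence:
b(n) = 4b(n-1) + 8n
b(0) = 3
First-order linear with linear forcing.
Homogeneous solution: b_h(n) = A·(4)^n.
Try particular b_p(n) = pn + q. Substituting:
  pn + q = 4(p(n-1) + q) + 8n.
Matching the n-coefficient: p = 4p + 8 ⇒ p = - \frac{8}{3}.
Matching constants: q = -4p + 4q ⇒ q = - \frac{32}{9}.
General: b(n) = A·(4)^n - \frac{8 n}{3} - \frac{32}{9}.
Apply b(0) = 3: A - \frac{32}{9} = 3 ⇒ A = \frac{59}{9}.
So b(n) = \frac{59 \cdot 4^{n}}{9} - \frac{8 n}{3} - \frac{32}{9}.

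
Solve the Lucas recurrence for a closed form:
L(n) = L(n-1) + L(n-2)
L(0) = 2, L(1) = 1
This is the Lucas sequence.
Characteristic equation: x² - x - 1 = 0; roots r₁ = \frac{1}{2} + \frac{\sqrt{5}}{2}, r₂ = \frac{1}{2} - \frac{\sqrt{5}}{2}.
General: L(n) = A·r₁^n + B·r₂^n. Solving with L(0)=2, L(1)=1 gives A = 1, B = 1.
So L(n) = 2^{- n} \left(\left(1 - \sqrt{5}\right)^{n} + \left(1 + \sqrt{5}\right)^{n}\right).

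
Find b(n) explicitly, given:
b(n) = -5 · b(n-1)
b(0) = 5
Pure geometric recurrence with ratio -5.
By induction b(n) = b(0) · (-5)^n = 5 \left(-5\right)^{n}.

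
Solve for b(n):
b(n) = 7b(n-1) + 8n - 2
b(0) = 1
First-order linear with linear forcing.
Homogeneous solution: b_h(n) = A·(7)^n.
Try particular b_p(n) = pn + q. Substituting:
  pn + q = 7(p(n-1) + q) + 8n - 2.
Matching the n-coefficient: p = 7p + 8 ⇒ p = - \frac{4}{3}.
Matching constants: q = -7p + 7q - 2 ⇒ q = - \frac{11}{9}.
General: b(n) = A·(7)^n - \frac{4 n}{3} - \frac{11}{9}.
Apply b(0) = 1: A - \frac{11}{9} = 1 ⇒ A = \frac{20}{9}.
So b(n) = \frac{20 \cdot 7^{n}}{9} - \frac{4 n}{3} - \frac{11}{9}.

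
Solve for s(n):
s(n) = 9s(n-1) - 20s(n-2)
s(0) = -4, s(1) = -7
Characteristic equation: x² - 9x + 20 = 0, which factors as (x - (4))(x - (5)) = 0.
Roots r₁ = 4, r₂ = 5 (distinct).
General solution: s(n) = A·(4)^n + B·(5)^n.
From s(0) = -4: A + B = -4.
From s(1) = -7: 4A + 5B = -7.
Solving: A = -13, B = 9.
So s(n) = - 13 \cdot 4^{n} + 9 \cdot 5^{n}.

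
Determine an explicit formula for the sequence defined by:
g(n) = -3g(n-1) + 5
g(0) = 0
First-order linear non-homogeneous.
Homogeneous solution: g_h(n) = A·(-3)^n.
Try constant particular solution g_p = K: K = -3K + 5 ⇒ K = \frac{5}{4}.
General: g(n) = A·(-3)^n + \frac{5}{4}.
Apply g(0) = 0: A + \frac{5}{4} = 0 ⇒ A = - \frac{5}{4}.
So g(n) = \frac{5}{4} - \frac{5 \left(-3\right)^{n}}{4}.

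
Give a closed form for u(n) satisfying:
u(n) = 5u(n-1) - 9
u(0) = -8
First-order linear non-homogeneous.
Homogeneous solution: u_h(n) = A·(5)^n.
Try constant particular solution u_p = K: K = 5K - 9 ⇒ K = \frac{9}{4}.
General: u(n) = A·(5)^n + \frac{9}{4}.
Apply u(0) = -8: A + \frac{9}{4} = -8 ⇒ A = - \frac{41}{4}.
So u(n) = \frac{9}{4} - \frac{41 \cdot 5^{n}}{4}.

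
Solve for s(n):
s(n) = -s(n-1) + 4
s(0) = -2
First-order linear non-homogeneous.
Homogeneous solution: s_h(n) = A·(-1)^n.
Try constant particular solution s_p = K: K = -K + 4 ⇒ K = 2.
General: s(n) = A·(-1)^n + 2.
Apply s(0) = -2: A + 2 = -2 ⇒ A = -4.
So s(n) = 2 - 4 \left(-1\right)^{n}.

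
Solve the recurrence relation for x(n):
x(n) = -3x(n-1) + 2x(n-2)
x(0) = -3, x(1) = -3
Characteristic equation: x² + 3x - 2 = 0.
Discriminant Δ = (-3)² + 4·(2) = 17.
Roots r₁,₂ = (-3 ± √17)/2, so r₁ = - \frac{3}{2} + \frac{\sqrt{17}}{2}, r₂ = - \frac{\sqrt{17}}{2} - \frac{3}{2}.
General solution: x(n) = A·r₁^n + B·r₂^n.
From the initial conditions, A + B = -3 and r₁A + r₂B = -3.
Since r₁ - r₂ = √17: A = (-3 - (-3)r₂)/√17 = - \frac{15 \sqrt{17}}{34} - \frac{3}{2}, and B = -3 - A = - \frac{3}{2} + \frac{15 \sqrt{17}}{34}.
So x(n) = \left(- \frac{15 \sqrt{17}}{34} - \frac{3}{2}\right)\left(- \frac{3}{2} + \frac{\sqrt{17}}{2}\right)^n + \left(- \frac{3}{2} + \frac{15 \sqrt{17}}{34}\right)\left(- \frac{\sqrt{17}}{2} - \frac{3}{2}\right)^n.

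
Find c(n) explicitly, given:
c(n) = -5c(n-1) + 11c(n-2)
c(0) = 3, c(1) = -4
Characteristic equation: x² + 5x - 11 = 0.
Discriminant Δ = (-5)² + 4·(11) = 69.
Roots r₁,₂ = (-5 ± √69)/2, so r₁ = - \frac{5}{2} + \frac{\sqrt{69}}{2}, r₂ = - \frac{\sqrt{69}}{2} - \frac{5}{2}.
General solution: c(n) = A·r₁^n + B·r₂^n.
From the initial conditions, A + B = 3 and r₁A + r₂B = -4.
Since r₁ - r₂ = √69: A = (-4 - (3)r₂)/√69 = \frac{7 \sqrt{69}}{138} + \frac{3}{2}, and B = 3 - A = \frac{3}{2} - \frac{7 \sqrt{69}}{138}.
So c(n) = \left(\frac{7 \sqrt{69}}{138} + \frac{3}{2}\right)\left(- \frac{5}{2} + \frac{\sqrt{69}}{2}\right)^n + \left(\frac{3}{2} - \frac{7 \sqrt{69}}{138}\right)\left(- \frac{\sqrt{69}}{2} - \frac{5}{2}\right)^n.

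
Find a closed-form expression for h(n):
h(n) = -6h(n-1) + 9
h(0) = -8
First-order linear non-homogeneous.
Homogeneous solution: h_h(n) = A·(-6)^n.
Try constant particular solution h_p = K: K = -6K + 9 ⇒ K = \frac{9}{7}.
General: h(n) = A·(-6)^n + \frac{9}{7}.
Apply h(0) = -8: A + \frac{9}{7} = -8 ⇒ A = - \frac{65}{7}.
So h(n) = \frac{9}{7} - \frac{65 \left(-6\right)^{n}}{7}.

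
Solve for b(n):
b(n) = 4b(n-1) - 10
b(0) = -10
First-order linear non-homogeneous.
Homogeneous solution: b_h(n) = A·(4)^n.
Try constant particular solution b_p = K: K = 4K - 10 ⇒ K = \frac{10}{3}.
General: b(n) = A·(4)^n + \frac{10}{3}.
Apply b(0) = -10: A + \frac{10}{3} = -10 ⇒ A = - \frac{40}{3}.
So b(n) = \frac{10}{3} - \frac{40 \cdot 4^{n}}{3}.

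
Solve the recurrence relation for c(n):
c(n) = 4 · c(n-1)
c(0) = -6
Pure geometric recurrence with ratio 4.
By induction c(n) = c(0) · (4)^n = - 6 \cdot 4^{n}.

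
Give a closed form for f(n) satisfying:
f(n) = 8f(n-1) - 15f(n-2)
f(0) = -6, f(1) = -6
Characteristic equation: x² - 8x + 15 = 0, which factors as (x - (3))(x - (5)) = 0.
Roots r₁ = 3, r₂ = 5 (distinct).
General solution: f(n) = A·(3)^n + B·(5)^n.
From f(0) = -6: A + B = -6.
From f(1) = -6: 3A + 5B = -6.
Solving: A = -12, B = 6.
So f(n) = - 12 \cdot 3^{n} + 6 \cdot 5^{n}.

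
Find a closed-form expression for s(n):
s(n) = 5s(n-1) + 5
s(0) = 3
First-order linear non-homogeneous.
Homogeneous solution: s_h(n) = A·(5)^n.
Try constant particular solution s_p = K: K = 5K + 5 ⇒ K = - \frac{5}{4}.
General: s(n) = A·(5)^n - \frac{5}{4}.
Apply s(0) = 3: A - \frac{5}{4} = 3 ⇒ A = \frac{17}{4}.
So s(n) = \frac{17 \cdot 5^{n}}{4} - \frac{5}{4}.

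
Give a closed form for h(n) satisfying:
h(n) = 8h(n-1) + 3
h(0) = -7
First-order linear non-homogeneous.
Homogeneous solution: h_h(n) = A·(8)^n.
Try constant particular solution h_p = K: K = 8K + 3 ⇒ K = - \frac{3}{7}.
General: h(n) = A·(8)^n - \frac{3}{7}.
Apply h(0) = -7: A - \frac{3}{7} = -7 ⇒ A = - \frac{46}{7}.
So h(n) = - \frac{46 \cdot 8^{n}}{7} - \frac{3}{7}.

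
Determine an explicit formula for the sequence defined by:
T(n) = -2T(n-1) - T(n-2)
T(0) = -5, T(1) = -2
Characteristic equation: x² + 2x + 1 = 0, which is (x - (-1))².
Repeated root r = -1.
General solution: T(n) = (A + Bn)·(-1)^n.
From T(0) = -5: A = -5.
From T(1) = -2: (A + B)·(-1) = -2 ⇒ B = 7.
So T(n) = \left(7 n - 5\right) \cdot (-1)^n.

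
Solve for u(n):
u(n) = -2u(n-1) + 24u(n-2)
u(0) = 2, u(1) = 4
Characteristic equation: x² + 2x - 24 = 0, which factors as (x - (-6))(x - (4)) = 0.
Roots r₁ = -6, r₂ = 4 (distinct).
General solution: u(n) = A·(-6)^n + B·(4)^n.
From u(0) = 2: A + B = 2.
From u(1) = 4: -6A + 4B = 4.
Solving: A = \frac{2}{5}, B = \frac{8}{5}.
So u(n) = \frac{2 \left(-6\right)^{n}}{5} + \frac{8 \cdot 4^{n}}{5}.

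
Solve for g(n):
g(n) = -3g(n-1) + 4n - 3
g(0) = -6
First-order linear with linear forcing.
Homogeneous solution: g_h(n) = A·(-3)^n.
Try particular g_p(n) = pn + q. Substituting:
  pn + q = -3(p(n-1) + q) + 4n - 3.
Matching the n-coefficient: p = -3p + 4 ⇒ p = 1.
Matching constants: q = 3p - 3q - 3 ⇒ q = 0.
General: g(n) = A·(-3)^n + n + 0.
Apply g(0) = -6: A + 0 = -6 ⇒ A = -6.
So g(n) = - 6 \left(-3\right)^{n} + n.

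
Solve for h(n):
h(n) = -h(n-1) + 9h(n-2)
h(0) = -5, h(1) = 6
Characteristic equation: x² + x - 9 = 0.
Discriminant Δ = (-1)² + 4·(9) = 37.
Roots r₁,₂ = (-1 ± √37)/2, so r₁ = - \frac{1}{2} + \frac{\sqrt{37}}{2}, r₂ = - \frac{\sqrt{37}}{2} - \frac{1}{2}.
General solution: h(n) = A·r₁^n + B·r₂^n.
From the initial conditions, A + B = -5 and r₁A + r₂B = 6.
Since r₁ - r₂ = √37: A = (6 - (-5)r₂)/√37 = - \frac{5}{2} + \frac{7 \sqrt{37}}{74}, and B = -5 - A = - \frac{5}{2} - \frac{7 \sqrt{37}}{74}.
So h(n) = \left(- \frac{5}{2} + \frac{7 \sqrt{37}}{74}\right)\left(- \frac{1}{2} + \frac{\sqrt{37}}{2}\right)^n + \left(- \frac{5}{2} - \frac{7 \sqrt{37}}{74}\right)\left(- \frac{\sqrt{37}}{2} - \frac{1}{2}\right)^n.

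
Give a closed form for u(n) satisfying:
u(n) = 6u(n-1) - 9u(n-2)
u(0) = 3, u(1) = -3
Characteristic equation: x² - 6x + 9 = 0, which is (x - (3))².
Repeated root r = 3.
General solution: u(n) = (A + Bn)·(3)^n.
From u(0) = 3: A = 3.
From u(1) = -3: (A + B)·(3) = -3 ⇒ B = -4.
So u(n) = \left(3 - 4 n\right) \cdot (3)^n.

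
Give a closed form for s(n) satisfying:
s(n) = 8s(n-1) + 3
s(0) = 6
First-order linear non-homogeneous.
Homogeneous solution: s_h(n) = A·(8)^n.
Try constant particular solution s_p = K: K = 8K + 3 ⇒ K = - \frac{3}{7}.
General: s(n) = A·(8)^n - \frac{3}{7}.
Apply s(0) = 6: A - \frac{3}{7} = 6 ⇒ A = \frac{45}{7}.
So s(n) = \frac{45 \cdot 8^{n}}{7} - \frac{3}{7}.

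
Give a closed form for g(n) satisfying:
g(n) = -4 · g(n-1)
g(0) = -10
Pure geometric recurrence with ratio -4.
By induction g(n) = g(0) · (-4)^n = - 10 \left(-4\right)^{n}.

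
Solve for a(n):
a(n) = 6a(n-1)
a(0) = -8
This is a homogeneous first-order recurrence with ratio 6.
By induction a(n) = a(0) · (6)^n = - 8 \cdot 6^{n}.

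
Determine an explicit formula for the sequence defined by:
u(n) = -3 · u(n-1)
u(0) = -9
Pure geometric recurrence with ratio -3.
By induction u(n) = u(0) · (-3)^n = - 9 \left(-3\right)^{n}.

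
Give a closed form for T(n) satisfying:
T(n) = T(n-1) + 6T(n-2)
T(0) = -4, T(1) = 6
Characteristic equation: x² - x - 6 = 0, which factors as (x - (-2))(x - (3)) = 0.
Roots r₁ = -2, r₂ = 3 (distinct).
General solution: T(n) = A·(-2)^n + B·(3)^n.
From T(0) = -4: A + B = -4.
From T(1) = 6: -2A + 3B = 6.
Solving: A = - \frac{18}{5}, B = - \frac{2}{5}.
So T(n) = - \frac{18 \left(-2\right)^{n}}{5} - \frac{2 \cdot 3^{n}}{5}.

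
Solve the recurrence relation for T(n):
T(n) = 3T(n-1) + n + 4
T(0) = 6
First-order linear with linear forcing.
Homogeneous solution: T_h(n) = A·(3)^n.
Try particular T_p(n) = pn + q. Substituting:
  pn + q = 3(p(n-1) + q) + n + 4.
Matching the n-coefficient: p = 3p + 1 ⇒ p = - \frac{1}{2}.
Matching constants: q = -3p + 3q + 4 ⇒ q = - \frac{11}{4}.
General: T(n) = A·(3)^n - \frac{n}{2} - \frac{11}{4}.
Apply T(0) = 6: A - \frac{11}{4} = 6 ⇒ A = \frac{35}{4}.
So T(n) = \frac{35 \cdot 3^{n}}{4} - \frac{n}{2} - \frac{11}{4}.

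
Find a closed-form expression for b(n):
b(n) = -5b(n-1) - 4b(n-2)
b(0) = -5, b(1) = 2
Characteristic equation: x² + 5x + 4 = 0, which factors as (x - (-1))(x - (-4)) = 0.
Roots r₁ = -1, r₂ = -4 (distinct).
General solution: b(n) = A·(-1)^n + B·(-4)^n.
From b(0) = -5: A + B = -5.
From b(1) = 2: -A - 4B = 2.
Solving: A = -6, B = 1.
So b(n) = - 6 \left(-1\right)^{n} + \left(-4\right)^{n}.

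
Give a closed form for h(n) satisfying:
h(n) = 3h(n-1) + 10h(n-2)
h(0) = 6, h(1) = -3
Characteristic equation: x² - 3x - 10 = 0, which factors as (x - (-2))(x - (5)) = 0.
Roots r₁ = -2, r₂ = 5 (distinct).
General solution: h(n) = A·(-2)^n + B·(5)^n.
From h(0) = 6: A + B = 6.
From h(1) = -3: -2A + 5B = -3.
Solving: A = \frac{33}{7}, B = \frac{9}{7}.
So h(n) = \frac{33 \left(-2\right)^{n}}{7} + \frac{9 \cdot 5^{n}}{7}.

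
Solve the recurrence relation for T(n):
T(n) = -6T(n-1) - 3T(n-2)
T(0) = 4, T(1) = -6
Characteristic equation: x² + 6x + 3 = 0.
Discriminant Δ = (-6)² + 4·(-3) = 24.
Roots r₁,₂ = (-6 ± √24)/2, so r₁ = -3 + \sqrt{6}, r₂ = -3 - \sqrt{6}.
General solution: T(n) = A·r₁^n + B·r₂^n.
From the initial conditions, A + B = 4 and r₁A + r₂B = -6.
Since r₁ - r₂ = √24: A = (-6 - (4)r₂)/√24 = \frac{\sqrt{6}}{2} + 2, and B = 4 - A = 2 - \frac{\sqrt{6}}{2}.
So T(n) = \left(\frac{\sqrt{6}}{2} + 2\right)\left(-3 + \sqrt{6}\right)^n + \left(2 - \frac{\sqrt{6}}{2}\right)\left(-3 - \sqrt{6}\right)^n.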